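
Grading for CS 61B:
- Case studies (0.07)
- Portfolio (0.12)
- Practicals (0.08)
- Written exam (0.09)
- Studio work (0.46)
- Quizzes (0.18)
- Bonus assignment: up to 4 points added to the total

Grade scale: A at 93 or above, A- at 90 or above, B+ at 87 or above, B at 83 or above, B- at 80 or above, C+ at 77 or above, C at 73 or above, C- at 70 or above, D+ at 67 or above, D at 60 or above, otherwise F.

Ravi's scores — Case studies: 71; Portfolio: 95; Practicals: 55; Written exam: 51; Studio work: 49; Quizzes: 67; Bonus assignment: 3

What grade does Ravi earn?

Weighted total:
  Case studies 71 × 0.07 = 4.97
  Portfolio 95 × 0.12 = 11.4
  Practicals 55 × 0.08 = 4.4
  Written exam 51 × 0.09 = 4.59
  Studio work 49 × 0.46 = 22.54
  Quizzes 67 × 0.18 = 12.06
Sum = 59.96
Bonus assignment: 59.96 + 3 = 62.96
62.96 is ≥ 60 and < 67 → D

D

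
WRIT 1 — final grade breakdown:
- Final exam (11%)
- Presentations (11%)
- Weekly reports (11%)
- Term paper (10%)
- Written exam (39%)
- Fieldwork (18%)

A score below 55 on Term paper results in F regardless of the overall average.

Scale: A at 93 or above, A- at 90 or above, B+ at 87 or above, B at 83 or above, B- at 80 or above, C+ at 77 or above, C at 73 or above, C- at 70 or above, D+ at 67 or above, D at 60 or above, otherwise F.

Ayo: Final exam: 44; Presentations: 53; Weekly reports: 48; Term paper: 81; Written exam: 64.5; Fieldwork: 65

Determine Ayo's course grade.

Term paper score 81 ≥ 55: minimum met.
Weighted total:
  Final exam 44 × 0.11 = 4.84
  Presentations 53 × 0.11 = 5.83
  Weekly reports 48 × 0.11 = 5.28
  Term paper 81 × 0.1 = 8.1
  Written exam 64.5 × 0.39 = 25.155
  Fieldwork 65 × 0.18 = 11.7
Sum = 60.905
60.905 is ≥ 60 and < 67 → D

D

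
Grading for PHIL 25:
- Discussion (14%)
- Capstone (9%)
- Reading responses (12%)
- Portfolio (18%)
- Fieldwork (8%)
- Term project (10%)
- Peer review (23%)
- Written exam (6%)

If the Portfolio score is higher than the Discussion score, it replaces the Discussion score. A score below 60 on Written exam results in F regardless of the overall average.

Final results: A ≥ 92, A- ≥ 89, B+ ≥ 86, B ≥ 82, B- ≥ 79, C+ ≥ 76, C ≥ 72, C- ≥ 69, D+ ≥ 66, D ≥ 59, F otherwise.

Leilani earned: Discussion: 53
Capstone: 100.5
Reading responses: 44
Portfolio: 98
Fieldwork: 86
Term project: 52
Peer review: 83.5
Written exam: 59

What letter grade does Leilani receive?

F

Portfolio (98) > Discussion (53), so Discussion counts as 98.
Written exam score 59 < 60: minimum not met.
Weighted total:
  Discussion 98 × 0.14 = 13.72
  Capstone 100.5 × 0.09 = 9.045
  Reading responses 44 × 0.12 = 5.28
  Portfolio 98 × 0.18 = 17.64
  Fieldwork 86 × 0.08 = 6.88
  Term project 52 × 0.1 = 5.2
  Peer review 83.5 × 0.23 = 19.205
  Written exam 59 × 0.06 = 3.54
Sum = 80.51
Because the Written exam minimum was not met, the result is F.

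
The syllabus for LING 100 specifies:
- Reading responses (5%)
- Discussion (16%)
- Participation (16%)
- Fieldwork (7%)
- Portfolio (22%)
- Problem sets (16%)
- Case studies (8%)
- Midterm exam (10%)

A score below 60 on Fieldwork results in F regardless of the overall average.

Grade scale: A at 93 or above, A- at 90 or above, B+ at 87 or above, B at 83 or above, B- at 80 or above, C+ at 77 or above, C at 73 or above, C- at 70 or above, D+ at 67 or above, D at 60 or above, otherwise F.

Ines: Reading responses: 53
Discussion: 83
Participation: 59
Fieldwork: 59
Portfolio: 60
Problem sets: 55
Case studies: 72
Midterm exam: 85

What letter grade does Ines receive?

F

Fieldwork score 59 < 60: minimum not met.
Weighted total:
  Reading responses 53 × 0.05 = 2.65
  Discussion 83 × 0.16 = 13.28
  Participation 59 × 0.16 = 9.44
  Fieldwork 59 × 0.07 = 4.13
  Portfolio 60 × 0.22 = 13.2
  Problem sets 55 × 0.16 = 8.8
  Case studies 72 × 0.08 = 5.76
  Midterm exam 85 × 0.1 = 8.5
Sum = 65.76
Because the Fieldwork minimum was not met, the result is F.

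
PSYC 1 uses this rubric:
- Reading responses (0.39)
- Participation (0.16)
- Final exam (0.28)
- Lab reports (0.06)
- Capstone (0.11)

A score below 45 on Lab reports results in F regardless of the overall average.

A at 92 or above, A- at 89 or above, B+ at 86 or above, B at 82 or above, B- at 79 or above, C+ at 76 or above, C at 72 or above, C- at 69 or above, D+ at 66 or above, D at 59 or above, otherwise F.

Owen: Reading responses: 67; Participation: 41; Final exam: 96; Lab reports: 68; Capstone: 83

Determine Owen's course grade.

Lab reports score 68 ≥ 45: minimum met.
Weighted total:
  Reading responses 67 × 0.39 = 26.13
  Participation 41 × 0.16 = 6.56
  Final exam 96 × 0.28 = 26.88
  Lab reports 68 × 0.06 = 4.08
  Capstone 83 × 0.11 = 9.13
Sum = 72.78
72.78 is ≥ 72 and < 76 → C

C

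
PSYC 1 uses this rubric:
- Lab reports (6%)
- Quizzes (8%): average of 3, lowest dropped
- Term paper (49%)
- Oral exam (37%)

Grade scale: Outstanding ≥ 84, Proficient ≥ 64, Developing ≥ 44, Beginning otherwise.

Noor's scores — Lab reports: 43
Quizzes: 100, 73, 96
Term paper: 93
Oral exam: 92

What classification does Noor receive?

Quizzes: drop 73 → average of remaining 2 = 196/2 = 98
Weighted total:
  Lab reports 43 × 0.06 = 2.58
  Quizzes 98 × 0.08 = 7.84
  Term paper 93 × 0.49 = 45.57
  Oral exam 92 × 0.37 = 34.04
Sum = 90.03
90.03 ≥ 84 → Outstanding

Outstanding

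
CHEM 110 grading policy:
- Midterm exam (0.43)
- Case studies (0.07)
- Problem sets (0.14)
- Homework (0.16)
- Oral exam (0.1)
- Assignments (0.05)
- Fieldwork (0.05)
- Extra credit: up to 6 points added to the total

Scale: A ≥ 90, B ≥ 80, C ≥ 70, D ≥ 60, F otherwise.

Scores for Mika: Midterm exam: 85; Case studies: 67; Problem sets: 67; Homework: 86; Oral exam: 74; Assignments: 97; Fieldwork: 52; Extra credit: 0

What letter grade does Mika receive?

Weighted total:
  Midterm exam 85 × 0.43 = 36.55
  Case studies 67 × 0.07 = 4.69
  Problem sets 67 × 0.14 = 9.38
  Homework 86 × 0.16 = 13.76
  Oral exam 74 × 0.1 = 7.4
  Assignments 97 × 0.05 = 4.85
  Fieldwork 52 × 0.05 = 2.6
Sum = 79.23
Extra credit: 79.23 + 0 = 79.23
79.23 is ≥ 70 and < 80 → C

C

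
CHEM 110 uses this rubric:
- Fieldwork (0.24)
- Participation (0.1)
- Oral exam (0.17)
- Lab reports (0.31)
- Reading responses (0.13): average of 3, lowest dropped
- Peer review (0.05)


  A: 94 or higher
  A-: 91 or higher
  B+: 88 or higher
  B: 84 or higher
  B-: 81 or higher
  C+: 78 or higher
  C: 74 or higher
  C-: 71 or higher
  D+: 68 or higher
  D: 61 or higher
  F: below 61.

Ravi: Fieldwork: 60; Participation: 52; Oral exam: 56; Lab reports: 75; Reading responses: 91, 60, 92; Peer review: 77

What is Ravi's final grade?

D+

Reading responses: drop 60 → average of remaining 2 = 183/2 = 91.5
Weighted total:
  Fieldwork 60 × 0.24 = 14.4
  Participation 52 × 0.1 = 5.2
  Oral exam 56 × 0.17 = 9.52
  Lab reports 75 × 0.31 = 23.25
  Reading responses 91.5 × 0.13 = 11.895
  Peer review 77 × 0.05 = 3.85
Sum = 68.115
68.115 is ≥ 68 and < 71 → D+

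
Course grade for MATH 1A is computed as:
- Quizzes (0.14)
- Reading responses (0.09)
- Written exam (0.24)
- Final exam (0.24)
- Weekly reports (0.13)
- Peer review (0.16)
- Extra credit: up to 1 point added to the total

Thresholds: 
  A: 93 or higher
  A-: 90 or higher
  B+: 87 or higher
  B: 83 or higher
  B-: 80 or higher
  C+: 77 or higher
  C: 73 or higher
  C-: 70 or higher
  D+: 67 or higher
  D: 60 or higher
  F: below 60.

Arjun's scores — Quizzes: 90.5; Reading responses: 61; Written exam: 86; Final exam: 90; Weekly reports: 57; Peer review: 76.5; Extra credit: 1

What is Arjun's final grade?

B-

Weighted total:
  Quizzes 90.5 × 0.14 = 12.67
  Reading responses 61 × 0.09 = 5.49
  Written exam 86 × 0.24 = 20.64
  Final exam 90 × 0.24 = 21.6
  Weekly reports 57 × 0.13 = 7.41
  Peer review 76.5 × 0.16 = 12.24
Sum = 80.05
Extra credit: 80.05 + 1 = 81.05
81.05 is ≥ 80 and < 83 → B-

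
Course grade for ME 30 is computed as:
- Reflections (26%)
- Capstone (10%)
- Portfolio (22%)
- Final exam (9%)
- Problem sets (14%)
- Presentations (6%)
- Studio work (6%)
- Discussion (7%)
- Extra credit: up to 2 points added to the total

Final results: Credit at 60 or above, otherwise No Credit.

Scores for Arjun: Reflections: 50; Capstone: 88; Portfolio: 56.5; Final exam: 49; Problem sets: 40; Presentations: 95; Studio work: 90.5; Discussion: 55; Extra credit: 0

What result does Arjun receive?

Weighted total:
  Reflections 50 × 0.26 = 13
  Capstone 88 × 0.1 = 8.8
  Portfolio 56.5 × 0.22 = 12.43
  Final exam 49 × 0.09 = 4.41
  Problem sets 40 × 0.14 = 5.6
  Presentations 95 × 0.06 = 5.7
  Studio work 90.5 × 0.06 = 5.43
  Discussion 55 × 0.07 = 3.85
Sum = 59.22
Extra credit: 59.22 + 0 = 59.22
59.22 < 60 → No Credit

No Credit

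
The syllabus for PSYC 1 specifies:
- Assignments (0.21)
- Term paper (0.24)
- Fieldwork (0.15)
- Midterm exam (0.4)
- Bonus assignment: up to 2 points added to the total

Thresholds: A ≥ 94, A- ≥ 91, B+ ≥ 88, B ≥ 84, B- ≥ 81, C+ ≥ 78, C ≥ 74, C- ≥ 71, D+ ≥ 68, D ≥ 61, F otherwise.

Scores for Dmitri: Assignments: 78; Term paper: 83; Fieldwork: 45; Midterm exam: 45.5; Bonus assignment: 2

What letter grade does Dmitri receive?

Weighted total:
  Assignments 78 × 0.21 = 16.38
  Term paper 83 × 0.24 = 19.92
  Fieldwork 45 × 0.15 = 6.75
  Midterm exam 45.5 × 0.4 = 18.2
Sum = 61.25
Bonus assignment: 61.25 + 2 = 63.25
63.25 is ≥ 61 and < 68 → D

D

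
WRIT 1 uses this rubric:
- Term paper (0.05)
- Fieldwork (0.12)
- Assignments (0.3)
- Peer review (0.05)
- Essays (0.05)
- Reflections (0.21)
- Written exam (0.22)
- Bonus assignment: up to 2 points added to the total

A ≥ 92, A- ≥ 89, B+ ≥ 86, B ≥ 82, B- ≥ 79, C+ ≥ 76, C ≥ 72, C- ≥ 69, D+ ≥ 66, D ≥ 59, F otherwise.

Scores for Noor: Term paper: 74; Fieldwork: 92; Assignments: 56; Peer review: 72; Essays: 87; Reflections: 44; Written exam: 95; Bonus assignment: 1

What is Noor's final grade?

Weighted total:
  Term paper 74 × 0.05 = 3.7
  Fieldwork 92 × 0.12 = 11.04
  Assignments 56 × 0.3 = 16.8
  Peer review 72 × 0.05 = 3.6
  Essays 87 × 0.05 = 4.35
  Reflections 44 × 0.21 = 9.24
  Written exam 95 × 0.22 = 20.9
Sum = 69.63
Bonus assignment: 69.63 + 1 = 70.63
70.63 is ≥ 69 and < 72 → C-

C-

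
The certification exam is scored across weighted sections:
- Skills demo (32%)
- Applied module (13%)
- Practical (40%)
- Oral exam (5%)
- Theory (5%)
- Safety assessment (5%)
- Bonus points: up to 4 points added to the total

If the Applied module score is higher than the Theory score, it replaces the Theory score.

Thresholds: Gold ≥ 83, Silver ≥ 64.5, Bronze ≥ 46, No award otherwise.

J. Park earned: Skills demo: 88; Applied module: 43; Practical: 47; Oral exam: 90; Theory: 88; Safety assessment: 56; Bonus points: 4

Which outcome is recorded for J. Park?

Applied module (43) ≤ Theory (88), so Theory stays at 88.
Weighted total:
  Skills demo 88 × 0.32 = 28.16
  Applied module 43 × 0.13 = 5.59
  Practical 47 × 0.4 = 18.8
  Oral exam 90 × 0.05 = 4.5
  Theory 88 × 0.05 = 4.4
  Safety assessment 56 × 0.05 = 2.8
Sum = 64.25
Bonus points: 64.25 + 4 = 68.25
68.25 is ≥ 64.5 and < 83 → Silver

Silver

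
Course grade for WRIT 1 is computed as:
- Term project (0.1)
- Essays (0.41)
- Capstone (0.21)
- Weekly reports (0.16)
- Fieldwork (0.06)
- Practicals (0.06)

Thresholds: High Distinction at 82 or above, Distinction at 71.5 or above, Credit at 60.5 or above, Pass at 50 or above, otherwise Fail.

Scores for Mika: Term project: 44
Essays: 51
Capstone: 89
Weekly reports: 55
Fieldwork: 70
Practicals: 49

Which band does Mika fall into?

Pass

Weighted total:
  Term project 44 × 0.1 = 4.4
  Essays 51 × 0.41 = 20.91
  Capstone 89 × 0.21 = 18.69
  Weekly reports 55 × 0.16 = 8.8
  Fieldwork 70 × 0.06 = 4.2
  Practicals 49 × 0.06 = 2.94
Sum = 59.94
59.94 is ≥ 50 and < 60.5 → Pass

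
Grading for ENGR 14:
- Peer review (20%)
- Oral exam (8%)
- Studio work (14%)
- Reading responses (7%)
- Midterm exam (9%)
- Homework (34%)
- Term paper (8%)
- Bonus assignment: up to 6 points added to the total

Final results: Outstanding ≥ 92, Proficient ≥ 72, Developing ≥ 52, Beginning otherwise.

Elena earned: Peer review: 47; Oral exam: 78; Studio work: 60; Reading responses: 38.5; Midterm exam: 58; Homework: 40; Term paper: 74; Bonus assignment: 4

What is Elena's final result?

Developing

Weighted total:
  Peer review 47 × 0.2 = 9.4
  Oral exam 78 × 0.08 = 6.24
  Studio work 60 × 0.14 = 8.4
  Reading responses 38.5 × 0.07 = 2.695
  Midterm exam 58 × 0.09 = 5.22
  Homework 40 × 0.34 = 13.6
  Term paper 74 × 0.08 = 5.92
Sum = 51.475
Bonus assignment: 51.475 + 4 = 55.475
55.475 is ≥ 52 and < 72 → Developing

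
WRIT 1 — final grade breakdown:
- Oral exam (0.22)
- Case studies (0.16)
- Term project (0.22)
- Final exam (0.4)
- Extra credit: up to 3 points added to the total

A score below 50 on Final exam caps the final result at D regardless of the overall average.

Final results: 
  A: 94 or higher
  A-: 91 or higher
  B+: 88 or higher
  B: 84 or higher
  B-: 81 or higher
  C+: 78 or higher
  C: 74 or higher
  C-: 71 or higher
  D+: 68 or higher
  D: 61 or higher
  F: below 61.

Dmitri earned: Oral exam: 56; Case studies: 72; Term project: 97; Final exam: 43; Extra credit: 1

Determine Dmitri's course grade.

Final exam score 43 < 50: minimum not met.
Weighted total:
  Oral exam 56 × 0.22 = 12.32
  Case studies 72 × 0.16 = 11.52
  Term project 97 × 0.22 = 21.34
  Final exam 43 × 0.4 = 17.2
Sum = 62.38
Extra credit: 62.38 + 1 = 63.38
63.38 would be D; cap at D applies → D.

D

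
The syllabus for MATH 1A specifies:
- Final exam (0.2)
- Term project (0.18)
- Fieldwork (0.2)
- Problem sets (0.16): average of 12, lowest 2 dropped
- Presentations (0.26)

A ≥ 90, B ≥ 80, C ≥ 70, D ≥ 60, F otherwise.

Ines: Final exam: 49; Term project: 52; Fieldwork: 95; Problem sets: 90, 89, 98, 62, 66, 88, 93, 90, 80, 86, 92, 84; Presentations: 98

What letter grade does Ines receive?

Problem sets: drop 62, 66 → average of remaining 10 = 890/10 = 89
Weighted total:
  Final exam 49 × 0.2 = 9.8
  Term project 52 × 0.18 = 9.36
  Fieldwork 95 × 0.2 = 19
  Problem sets 89 × 0.16 = 14.24
  Presentations 98 × 0.26 = 25.48
Sum = 77.88
77.88 is ≥ 70 and < 80 → C

C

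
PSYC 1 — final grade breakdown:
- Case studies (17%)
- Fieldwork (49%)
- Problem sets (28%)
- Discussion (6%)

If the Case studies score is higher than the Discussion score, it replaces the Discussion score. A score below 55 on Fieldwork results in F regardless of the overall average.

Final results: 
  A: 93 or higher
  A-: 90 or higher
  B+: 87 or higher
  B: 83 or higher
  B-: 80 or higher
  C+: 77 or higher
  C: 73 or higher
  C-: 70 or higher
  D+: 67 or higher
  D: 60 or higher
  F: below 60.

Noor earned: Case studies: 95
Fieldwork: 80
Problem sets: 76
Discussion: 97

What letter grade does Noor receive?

Case studies (95) ≤ Discussion (97), so Discussion stays at 97.
Fieldwork score 80 ≥ 55: minimum met.
Weighted total:
  Case studies 95 × 0.17 = 16.15
  Fieldwork 80 × 0.49 = 39.2
  Problem sets 76 × 0.28 = 21.28
  Discussion 97 × 0.06 = 5.82
Sum = 82.45
82.45 is ≥ 80 and < 83 → B-

B-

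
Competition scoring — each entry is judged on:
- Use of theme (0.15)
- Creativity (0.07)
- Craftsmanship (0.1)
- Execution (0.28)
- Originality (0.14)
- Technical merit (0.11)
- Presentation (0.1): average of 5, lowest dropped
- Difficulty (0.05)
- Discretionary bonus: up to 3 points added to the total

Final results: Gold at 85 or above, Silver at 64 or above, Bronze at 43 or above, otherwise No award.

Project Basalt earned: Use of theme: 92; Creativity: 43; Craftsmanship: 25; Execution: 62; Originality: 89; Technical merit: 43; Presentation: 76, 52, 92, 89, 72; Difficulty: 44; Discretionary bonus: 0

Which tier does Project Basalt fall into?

Silver

Presentation: drop 52 → average of remaining 4 = 329/4 = 82.25
Weighted total:
  Use of theme 92 × 0.15 = 13.8
  Creativity 43 × 0.07 = 3.01
  Craftsmanship 25 × 0.1 = 2.5
  Execution 62 × 0.28 = 17.36
  Originality 89 × 0.14 = 12.46
  Technical merit 43 × 0.11 = 4.73
  Presentation 82.25 × 0.1 = 8.225
  Difficulty 44 × 0.05 = 2.2
Sum = 64.285
Discretionary bonus: 64.285 + 0 = 64.285
64.285 is ≥ 64 and < 85 → Silver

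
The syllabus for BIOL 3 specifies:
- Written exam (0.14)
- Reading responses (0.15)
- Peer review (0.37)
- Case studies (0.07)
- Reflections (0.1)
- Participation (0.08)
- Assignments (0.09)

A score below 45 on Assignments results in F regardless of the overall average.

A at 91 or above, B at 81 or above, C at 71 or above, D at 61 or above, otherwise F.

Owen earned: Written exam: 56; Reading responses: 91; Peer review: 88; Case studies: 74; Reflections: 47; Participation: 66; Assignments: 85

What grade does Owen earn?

Assignments score 85 ≥ 45: minimum met.
Weighted total:
  Written exam 56 × 0.14 = 7.84
  Reading responses 91 × 0.15 = 13.65
  Peer review 88 × 0.37 = 32.56
  Case studies 74 × 0.07 = 5.18
  Reflections 47 × 0.1 = 4.7
  Participation 66 × 0.08 = 5.28
  Assignments 85 × 0.09 = 7.65
Sum = 76.86
76.86 is ≥ 71 and < 81 → C

C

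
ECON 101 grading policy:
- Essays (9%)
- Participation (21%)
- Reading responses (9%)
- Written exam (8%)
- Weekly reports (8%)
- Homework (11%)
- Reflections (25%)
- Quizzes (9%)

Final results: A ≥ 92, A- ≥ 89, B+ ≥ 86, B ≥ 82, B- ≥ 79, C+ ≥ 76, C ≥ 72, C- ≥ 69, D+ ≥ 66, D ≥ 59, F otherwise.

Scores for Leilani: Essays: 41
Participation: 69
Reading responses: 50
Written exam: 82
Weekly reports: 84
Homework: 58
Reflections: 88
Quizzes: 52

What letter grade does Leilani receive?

C-

Weighted total:
  Essays 41 × 0.09 = 3.69
  Participation 69 × 0.21 = 14.49
  Reading responses 50 × 0.09 = 4.5
  Written exam 82 × 0.08 = 6.56
  Weekly reports 84 × 0.08 = 6.72
  Homework 58 × 0.11 = 6.38
  Reflections 88 × 0.25 = 22
  Quizzes 52 × 0.09 = 4.68
Sum = 69.02
69.02 is ≥ 69 and < 72 → C-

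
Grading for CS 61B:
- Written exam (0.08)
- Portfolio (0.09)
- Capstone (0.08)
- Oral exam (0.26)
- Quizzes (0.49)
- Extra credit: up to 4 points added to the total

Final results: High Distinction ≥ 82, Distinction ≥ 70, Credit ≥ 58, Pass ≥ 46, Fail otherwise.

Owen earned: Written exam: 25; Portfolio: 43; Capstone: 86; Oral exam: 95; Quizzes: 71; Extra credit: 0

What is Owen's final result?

Weighted total:
  Written exam 25 × 0.08 = 2
  Portfolio 43 × 0.09 = 3.87
  Capstone 86 × 0.08 = 6.88
  Oral exam 95 × 0.26 = 24.7
  Quizzes 71 × 0.49 = 34.79
Sum = 72.24
Extra credit: 72.24 + 0 = 72.24
72.24 is ≥ 70 and < 82 → Distinction

Distinction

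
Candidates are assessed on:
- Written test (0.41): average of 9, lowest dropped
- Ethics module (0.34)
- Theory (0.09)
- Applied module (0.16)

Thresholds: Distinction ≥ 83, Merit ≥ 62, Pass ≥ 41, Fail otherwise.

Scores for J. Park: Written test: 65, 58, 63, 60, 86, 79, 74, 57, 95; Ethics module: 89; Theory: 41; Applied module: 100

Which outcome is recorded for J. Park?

Merit

Written test: drop 57 → average of remaining 8 = 580/8 = 72.5
Weighted total:
  Written test 72.5 × 0.41 = 29.725
  Ethics module 89 × 0.34 = 30.26
  Theory 41 × 0.09 = 3.69
  Applied module 100 × 0.16 = 16
Sum = 79.675
79.675 is ≥ 62 and < 83 → Merit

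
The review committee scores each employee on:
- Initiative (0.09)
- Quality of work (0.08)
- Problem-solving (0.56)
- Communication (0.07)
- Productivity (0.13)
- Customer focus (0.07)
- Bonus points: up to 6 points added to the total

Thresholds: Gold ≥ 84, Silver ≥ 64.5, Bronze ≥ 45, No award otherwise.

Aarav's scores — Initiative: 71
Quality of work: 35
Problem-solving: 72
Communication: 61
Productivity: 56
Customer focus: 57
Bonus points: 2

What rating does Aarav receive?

Weighted total:
  Initiative 71 × 0.09 = 6.39
  Quality of work 35 × 0.08 = 2.8
  Problem-solving 72 × 0.56 = 40.32
  Communication 61 × 0.07 = 4.27
  Productivity 56 × 0.13 = 7.28
  Customer focus 57 × 0.07 = 3.99
Sum = 65.05
Bonus points: 65.05 + 2 = 67.05
67.05 is ≥ 64.5 and < 84 → Silver

Silver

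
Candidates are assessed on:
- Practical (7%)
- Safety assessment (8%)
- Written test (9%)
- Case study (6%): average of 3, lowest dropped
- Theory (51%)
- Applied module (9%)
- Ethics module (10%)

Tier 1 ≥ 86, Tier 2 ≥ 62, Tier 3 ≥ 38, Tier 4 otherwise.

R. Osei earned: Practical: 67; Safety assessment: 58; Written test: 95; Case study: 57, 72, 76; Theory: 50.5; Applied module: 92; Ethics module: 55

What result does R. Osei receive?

Tier 3

Case study: drop 57 → average of remaining 2 = 148/2 = 74
Weighted total:
  Practical 67 × 0.07 = 4.69
  Safety assessment 58 × 0.08 = 4.64
  Written test 95 × 0.09 = 8.55
  Case study 74 × 0.06 = 4.44
  Theory 50.5 × 0.51 = 25.755
  Applied module 92 × 0.09 = 8.28
  Ethics module 55 × 0.1 = 5.5
Sum = 61.855
61.855 is ≥ 38 and < 62 → Tier 3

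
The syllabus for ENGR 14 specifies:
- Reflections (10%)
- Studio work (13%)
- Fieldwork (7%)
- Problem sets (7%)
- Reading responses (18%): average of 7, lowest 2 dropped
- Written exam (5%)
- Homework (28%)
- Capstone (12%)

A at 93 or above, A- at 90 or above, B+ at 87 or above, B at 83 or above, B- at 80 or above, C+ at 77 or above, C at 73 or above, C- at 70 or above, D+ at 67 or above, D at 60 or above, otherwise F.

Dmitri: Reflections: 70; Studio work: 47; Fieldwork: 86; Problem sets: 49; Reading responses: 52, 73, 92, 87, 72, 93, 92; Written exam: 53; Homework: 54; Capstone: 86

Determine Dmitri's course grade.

Reading responses: drop 52, 72 → average of remaining 5 = 437/5 = 87.4
Weighted total:
  Reflections 70 × 0.1 = 7
  Studio work 47 × 0.13 = 6.11
  Fieldwork 86 × 0.07 = 6.02
  Problem sets 49 × 0.07 = 3.43
  Reading responses 87.4 × 0.18 = 15.732
  Written exam 53 × 0.05 = 2.65
  Homework 54 × 0.28 = 15.12
  Capstone 86 × 0.12 = 10.32
Sum = 66.382
66.382 is ≥ 60 and < 67 → D

D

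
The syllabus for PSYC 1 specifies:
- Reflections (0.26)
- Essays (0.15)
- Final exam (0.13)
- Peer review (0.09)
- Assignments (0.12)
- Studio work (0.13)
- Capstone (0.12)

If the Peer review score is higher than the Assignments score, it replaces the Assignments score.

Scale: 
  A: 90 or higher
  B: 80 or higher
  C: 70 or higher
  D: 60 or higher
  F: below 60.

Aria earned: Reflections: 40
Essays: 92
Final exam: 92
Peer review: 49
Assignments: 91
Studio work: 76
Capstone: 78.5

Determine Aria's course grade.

C

Peer review (49) ≤ Assignments (91), so Assignments stays at 91.
Weighted total:
  Reflections 40 × 0.26 = 10.4
  Essays 92 × 0.15 = 13.8
  Final exam 92 × 0.13 = 11.96
  Peer review 49 × 0.09 = 4.41
  Assignments 91 × 0.12 = 10.92
  Studio work 76 × 0.13 = 9.88
  Capstone 78.5 × 0.12 = 9.42
Sum = 70.79
70.79 is ≥ 70 and < 80 → C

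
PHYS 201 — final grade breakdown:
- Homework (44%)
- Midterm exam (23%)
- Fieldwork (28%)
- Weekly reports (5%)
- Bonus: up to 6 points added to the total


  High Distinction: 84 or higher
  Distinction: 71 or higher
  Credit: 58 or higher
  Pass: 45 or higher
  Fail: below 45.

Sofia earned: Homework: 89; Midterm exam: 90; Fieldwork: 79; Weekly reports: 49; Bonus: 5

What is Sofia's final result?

High Distinction

Weighted total:
  Homework 89 × 0.44 = 39.16
  Midterm exam 90 × 0.23 = 20.7
  Fieldwork 79 × 0.28 = 22.12
  Weekly reports 49 × 0.05 = 2.45
Sum = 84.43
Bonus: 84.43 + 5 = 89.43
89.43 ≥ 84 → High Distinction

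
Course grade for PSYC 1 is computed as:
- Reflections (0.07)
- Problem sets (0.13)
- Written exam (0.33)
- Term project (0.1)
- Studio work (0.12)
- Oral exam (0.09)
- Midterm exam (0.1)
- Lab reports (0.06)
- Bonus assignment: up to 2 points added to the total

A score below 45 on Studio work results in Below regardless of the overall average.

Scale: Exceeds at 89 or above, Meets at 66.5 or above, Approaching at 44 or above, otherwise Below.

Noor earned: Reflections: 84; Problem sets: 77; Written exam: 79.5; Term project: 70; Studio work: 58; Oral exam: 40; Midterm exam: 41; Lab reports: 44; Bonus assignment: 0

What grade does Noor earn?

Studio work score 58 ≥ 45: minimum met.
Weighted total:
  Reflections 84 × 0.07 = 5.88
  Problem sets 77 × 0.13 = 10.01
  Written exam 79.5 × 0.33 = 26.235
  Term project 70 × 0.1 = 7
  Studio work 58 × 0.12 = 6.96
  Oral exam 40 × 0.09 = 3.6
  Midterm exam 41 × 0.1 = 4.1
  Lab reports 44 × 0.06 = 2.64
Sum = 66.425
Bonus assignment: 66.425 + 0 = 66.425
66.425 is ≥ 44 and < 66.5 → Approaching

Approaching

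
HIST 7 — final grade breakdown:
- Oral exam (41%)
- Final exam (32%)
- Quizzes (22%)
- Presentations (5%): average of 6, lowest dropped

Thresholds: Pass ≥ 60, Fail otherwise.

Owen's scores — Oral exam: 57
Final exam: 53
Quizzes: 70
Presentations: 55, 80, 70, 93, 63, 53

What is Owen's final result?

Presentations: drop 53 → average of remaining 5 = 361/5 = 72.2
Weighted total:
  Oral exam 57 × 0.41 = 23.37
  Final exam 53 × 0.32 = 16.96
  Quizzes 70 × 0.22 = 15.4
  Presentations 72.2 × 0.05 = 3.61
Sum = 59.34
59.34 < 60 → Fail

Fail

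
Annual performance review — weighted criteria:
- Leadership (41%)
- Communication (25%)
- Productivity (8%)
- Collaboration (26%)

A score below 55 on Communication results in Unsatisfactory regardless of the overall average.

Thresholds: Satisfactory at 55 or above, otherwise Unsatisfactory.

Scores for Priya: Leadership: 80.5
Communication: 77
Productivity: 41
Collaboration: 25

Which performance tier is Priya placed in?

Communication score 77 ≥ 55: minimum met.
Weighted total:
  Leadership 80.5 × 0.41 = 33.005
  Communication 77 × 0.25 = 19.25
  Productivity 41 × 0.08 = 3.28
  Collaboration 25 × 0.26 = 6.5
Sum = 62.035
62.035 ≥ 55 → Satisfactory

Satisfactory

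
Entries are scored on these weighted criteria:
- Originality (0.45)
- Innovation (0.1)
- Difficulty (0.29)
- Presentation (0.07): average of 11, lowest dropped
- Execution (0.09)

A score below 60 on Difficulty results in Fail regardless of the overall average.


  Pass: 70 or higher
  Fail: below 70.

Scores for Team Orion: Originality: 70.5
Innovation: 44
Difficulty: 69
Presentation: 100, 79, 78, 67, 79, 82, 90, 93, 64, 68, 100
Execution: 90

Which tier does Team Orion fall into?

Pass

Presentation: drop 64 → average of remaining 10 = 836/10 = 83.6
Difficulty score 69 ≥ 60: minimum met.
Weighted total:
  Originality 70.5 × 0.45 = 31.725
  Innovation 44 × 0.1 = 4.4
  Difficulty 69 × 0.29 = 20.01
  Presentation 83.6 × 0.07 = 5.852
  Execution 90 × 0.09 = 8.1
Sum = 70.087
70.087 ≥ 70 → Pass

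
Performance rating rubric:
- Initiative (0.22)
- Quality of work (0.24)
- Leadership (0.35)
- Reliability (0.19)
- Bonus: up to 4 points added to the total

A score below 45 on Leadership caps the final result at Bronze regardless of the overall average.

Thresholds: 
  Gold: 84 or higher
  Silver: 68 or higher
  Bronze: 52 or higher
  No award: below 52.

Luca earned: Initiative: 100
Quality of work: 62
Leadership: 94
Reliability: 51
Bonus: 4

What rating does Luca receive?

Silver

Leadership score 94 ≥ 45: minimum met.
Weighted total:
  Initiative 100 × 0.22 = 22
  Quality of work 62 × 0.24 = 14.88
  Leadership 94 × 0.35 = 32.9
  Reliability 51 × 0.19 = 9.69
Sum = 79.47
Bonus: 79.47 + 4 = 83.47
83.47 is ≥ 68 and < 84 → Silver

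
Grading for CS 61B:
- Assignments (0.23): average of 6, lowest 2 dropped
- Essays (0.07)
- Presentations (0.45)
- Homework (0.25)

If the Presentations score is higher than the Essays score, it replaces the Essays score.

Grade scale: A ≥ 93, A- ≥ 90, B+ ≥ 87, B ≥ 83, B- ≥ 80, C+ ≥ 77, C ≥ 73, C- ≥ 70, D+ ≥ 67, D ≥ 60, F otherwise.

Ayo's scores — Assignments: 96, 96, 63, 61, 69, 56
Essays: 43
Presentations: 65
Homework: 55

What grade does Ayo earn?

D

Assignments: drop 56, 61 → average of remaining 4 = 324/4 = 81
Presentations (65) > Essays (43), so Essays counts as 65.
Weighted total:
  Assignments 81 × 0.23 = 18.63
  Essays 65 × 0.07 = 4.55
  Presentations 65 × 0.45 = 29.25
  Homework 55 × 0.25 = 13.75
Sum = 66.18
66.18 is ≥ 60 and < 67 → D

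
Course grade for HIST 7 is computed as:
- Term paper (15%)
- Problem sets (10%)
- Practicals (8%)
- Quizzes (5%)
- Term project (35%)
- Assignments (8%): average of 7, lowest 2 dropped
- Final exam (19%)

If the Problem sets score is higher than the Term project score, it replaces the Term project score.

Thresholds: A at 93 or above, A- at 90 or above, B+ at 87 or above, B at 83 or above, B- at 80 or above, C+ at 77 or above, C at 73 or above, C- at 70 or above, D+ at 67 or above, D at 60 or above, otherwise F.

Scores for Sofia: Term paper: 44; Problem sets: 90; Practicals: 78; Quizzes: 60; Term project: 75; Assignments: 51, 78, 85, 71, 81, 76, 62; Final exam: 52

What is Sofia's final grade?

C-

Assignments: drop 51, 62 → average of remaining 5 = 391/5 = 78.2
Problem sets (90) > Term project (75), so Term project counts as 90.
Weighted total:
  Term paper 44 × 0.15 = 6.6
  Problem sets 90 × 0.1 = 9
  Practicals 78 × 0.08 = 6.24
  Quizzes 60 × 0.05 = 3
  Term project 90 × 0.35 = 31.5
  Assignments 78.2 × 0.08 = 6.256
  Final exam 52 × 0.19 = 9.88
Sum = 72.476
72.476 is ≥ 70 and < 73 → C-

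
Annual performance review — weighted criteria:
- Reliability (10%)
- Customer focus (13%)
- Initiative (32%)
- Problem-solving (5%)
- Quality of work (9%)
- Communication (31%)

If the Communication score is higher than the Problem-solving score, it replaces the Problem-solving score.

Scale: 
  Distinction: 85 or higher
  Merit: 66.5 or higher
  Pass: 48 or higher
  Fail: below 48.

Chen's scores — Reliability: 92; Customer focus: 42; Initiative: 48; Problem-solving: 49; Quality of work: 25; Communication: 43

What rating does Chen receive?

Pass

Communication (43) ≤ Problem-solving (49), so Problem-solving stays at 49.
Weighted total:
  Reliability 92 × 0.1 = 9.2
  Customer focus 42 × 0.13 = 5.46
  Initiative 48 × 0.32 = 15.36
  Problem-solving 49 × 0.05 = 2.45
  Quality of work 25 × 0.09 = 2.25
  Communication 43 × 0.31 = 13.33
Sum = 48.05
48.05 is ≥ 48 and < 66.5 → Pass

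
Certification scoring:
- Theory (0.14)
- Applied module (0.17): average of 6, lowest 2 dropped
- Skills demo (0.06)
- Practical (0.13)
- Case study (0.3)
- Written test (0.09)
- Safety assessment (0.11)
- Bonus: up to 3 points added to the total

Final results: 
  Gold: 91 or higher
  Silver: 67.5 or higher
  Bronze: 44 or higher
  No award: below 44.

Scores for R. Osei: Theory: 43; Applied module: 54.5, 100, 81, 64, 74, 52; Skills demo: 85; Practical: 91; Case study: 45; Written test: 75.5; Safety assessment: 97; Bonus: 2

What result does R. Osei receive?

Applied module: drop 52, 54.5 → average of remaining 4 = 319/4 = 79.75
Weighted total:
  Theory 43 × 0.14 = 6.02
  Applied module 79.75 × 0.17 = 13.5575
  Skills demo 85 × 0.06 = 5.1
  Practical 91 × 0.13 = 11.83
  Case study 45 × 0.3 = 13.5
  Written test 75.5 × 0.09 = 6.795
  Safety assessment 97 × 0.11 = 10.67
Sum = 67.4725
Bonus: 67.4725 + 2 = 69.4725
69.4725 is ≥ 67.5 and < 91 → Silver

Silver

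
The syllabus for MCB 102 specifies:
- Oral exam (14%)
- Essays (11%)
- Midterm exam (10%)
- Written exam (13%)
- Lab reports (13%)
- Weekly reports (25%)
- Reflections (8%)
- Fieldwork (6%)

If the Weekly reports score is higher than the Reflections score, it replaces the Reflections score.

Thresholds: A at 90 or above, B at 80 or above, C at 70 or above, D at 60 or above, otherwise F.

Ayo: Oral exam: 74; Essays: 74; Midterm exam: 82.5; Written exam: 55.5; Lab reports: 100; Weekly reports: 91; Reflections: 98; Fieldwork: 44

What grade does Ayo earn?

Weekly reports (91) ≤ Reflections (98), so Reflections stays at 98.
Weighted total:
  Oral exam 74 × 0.14 = 10.36
  Essays 74 × 0.11 = 8.14
  Midterm exam 82.5 × 0.1 = 8.25
  Written exam 55.5 × 0.13 = 7.215
  Lab reports 100 × 0.13 = 13
  Weekly reports 91 × 0.25 = 22.75
  Reflections 98 × 0.08 = 7.84
  Fieldwork 44 × 0.06 = 2.64
Sum = 80.195
80.195 is ≥ 80 and < 90 → B

B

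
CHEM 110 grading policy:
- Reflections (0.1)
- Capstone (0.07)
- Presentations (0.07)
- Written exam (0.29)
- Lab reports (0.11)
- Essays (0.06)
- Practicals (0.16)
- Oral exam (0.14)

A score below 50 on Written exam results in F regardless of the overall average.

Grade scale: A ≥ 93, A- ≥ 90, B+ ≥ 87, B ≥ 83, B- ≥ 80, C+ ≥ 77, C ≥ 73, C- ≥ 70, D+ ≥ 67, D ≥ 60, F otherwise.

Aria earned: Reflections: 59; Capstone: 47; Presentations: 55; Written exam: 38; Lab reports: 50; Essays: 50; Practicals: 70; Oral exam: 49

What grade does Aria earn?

F

Written exam score 38 < 50: minimum not met.
Weighted total:
  Reflections 59 × 0.1 = 5.9
  Capstone 47 × 0.07 = 3.29
  Presentations 55 × 0.07 = 3.85
  Written exam 38 × 0.29 = 11.02
  Lab reports 50 × 0.11 = 5.5
  Essays 50 × 0.06 = 3
  Practicals 70 × 0.16 = 11.2
  Oral exam 49 × 0.14 = 6.86
Sum = 50.62
Because the Written exam minimum was not met, the result is F.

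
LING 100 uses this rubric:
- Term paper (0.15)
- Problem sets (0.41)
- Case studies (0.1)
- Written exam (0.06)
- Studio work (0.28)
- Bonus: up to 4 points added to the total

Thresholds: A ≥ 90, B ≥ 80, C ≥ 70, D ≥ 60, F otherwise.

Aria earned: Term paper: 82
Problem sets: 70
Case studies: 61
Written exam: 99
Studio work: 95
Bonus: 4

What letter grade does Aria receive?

Weighted total:
  Term paper 82 × 0.15 = 12.3
  Problem sets 70 × 0.41 = 28.7
  Case studies 61 × 0.1 = 6.1
  Written exam 99 × 0.06 = 5.94
  Studio work 95 × 0.28 = 26.6
Sum = 79.64
Bonus: 79.64 + 4 = 83.64
83.64 is ≥ 80 and < 90 → B

B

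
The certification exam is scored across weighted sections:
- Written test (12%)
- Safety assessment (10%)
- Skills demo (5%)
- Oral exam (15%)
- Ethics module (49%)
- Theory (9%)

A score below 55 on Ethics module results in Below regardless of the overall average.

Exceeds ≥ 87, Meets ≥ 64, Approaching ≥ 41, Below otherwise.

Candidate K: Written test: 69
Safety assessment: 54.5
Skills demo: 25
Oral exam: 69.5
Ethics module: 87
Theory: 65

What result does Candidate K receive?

Meets

Ethics module score 87 ≥ 55: minimum met.
Weighted total:
  Written test 69 × 0.12 = 8.28
  Safety assessment 54.5 × 0.1 = 5.45
  Skills demo 25 × 0.05 = 1.25
  Oral exam 69.5 × 0.15 = 10.425
  Ethics module 87 × 0.49 = 42.63
  Theory 65 × 0.09 = 5.85
Sum = 73.885
73.885 is ≥ 64 and < 87 → Meets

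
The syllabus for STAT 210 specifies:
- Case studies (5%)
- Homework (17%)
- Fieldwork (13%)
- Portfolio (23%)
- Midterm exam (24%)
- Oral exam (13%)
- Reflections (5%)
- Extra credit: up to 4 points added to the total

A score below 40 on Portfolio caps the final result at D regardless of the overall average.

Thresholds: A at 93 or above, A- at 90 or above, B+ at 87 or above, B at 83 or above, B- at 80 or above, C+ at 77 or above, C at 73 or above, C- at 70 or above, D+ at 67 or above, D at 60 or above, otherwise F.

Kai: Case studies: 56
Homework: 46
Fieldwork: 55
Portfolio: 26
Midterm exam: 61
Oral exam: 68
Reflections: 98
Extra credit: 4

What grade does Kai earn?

Portfolio score 26 < 40: minimum not met.
Weighted total:
  Case studies 56 × 0.05 = 2.8
  Homework 46 × 0.17 = 7.82
  Fieldwork 55 × 0.13 = 7.15
  Portfolio 26 × 0.23 = 5.98
  Midterm exam 61 × 0.24 = 14.64
  Oral exam 68 × 0.13 = 8.84
  Reflections 98 × 0.05 = 4.9
Sum = 52.13
Extra credit: 52.13 + 4 = 56.13
56.13 would be F; cap at D applies → F.

F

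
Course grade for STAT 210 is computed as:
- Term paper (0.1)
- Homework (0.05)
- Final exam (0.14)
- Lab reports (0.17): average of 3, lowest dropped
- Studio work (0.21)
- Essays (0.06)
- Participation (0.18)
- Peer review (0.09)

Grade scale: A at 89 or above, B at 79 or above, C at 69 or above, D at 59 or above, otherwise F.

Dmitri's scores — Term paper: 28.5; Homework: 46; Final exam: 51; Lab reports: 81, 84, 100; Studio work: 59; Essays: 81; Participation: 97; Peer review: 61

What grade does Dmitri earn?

Lab reports: drop 81 → average of remaining 2 = 184/2 = 92
Weighted total:
  Term paper 28.5 × 0.1 = 2.85
  Homework 46 × 0.05 = 2.3
  Final exam 51 × 0.14 = 7.14
  Lab reports 92 × 0.17 = 15.64
  Studio work 59 × 0.21 = 12.39
  Essays 81 × 0.06 = 4.86
  Participation 97 × 0.18 = 17.46
  Peer review 61 × 0.09 = 5.49
Sum = 68.13
68.13 is ≥ 59 and < 69 → D

D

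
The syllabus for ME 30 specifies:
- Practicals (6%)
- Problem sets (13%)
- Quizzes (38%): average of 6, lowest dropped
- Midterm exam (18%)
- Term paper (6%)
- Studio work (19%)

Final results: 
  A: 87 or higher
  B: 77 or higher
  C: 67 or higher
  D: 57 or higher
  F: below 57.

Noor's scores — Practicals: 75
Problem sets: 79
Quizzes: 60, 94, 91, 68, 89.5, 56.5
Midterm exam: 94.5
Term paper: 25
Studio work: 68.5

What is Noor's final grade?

C

Quizzes: drop 56.5 → average of remaining 5 = 402.5/5 = 80.5
Weighted total:
  Practicals 75 × 0.06 = 4.5
  Problem sets 79 × 0.13 = 10.27
  Quizzes 80.5 × 0.38 = 30.59
  Midterm exam 94.5 × 0.18 = 17.01
  Term paper 25 × 0.06 = 1.5
  Studio work 68.5 × 0.19 = 13.015
Sum = 76.885
76.885 is ≥ 67 and < 77 → C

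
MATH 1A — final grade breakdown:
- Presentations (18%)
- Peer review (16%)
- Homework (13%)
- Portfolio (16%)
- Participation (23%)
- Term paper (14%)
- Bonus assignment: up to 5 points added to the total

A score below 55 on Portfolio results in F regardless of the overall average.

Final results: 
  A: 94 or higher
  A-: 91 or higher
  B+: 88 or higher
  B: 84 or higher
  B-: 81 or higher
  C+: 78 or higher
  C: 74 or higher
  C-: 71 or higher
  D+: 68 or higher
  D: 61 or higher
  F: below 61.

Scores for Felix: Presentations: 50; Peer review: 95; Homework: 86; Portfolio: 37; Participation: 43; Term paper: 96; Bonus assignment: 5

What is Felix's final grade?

Portfolio score 37 < 55: minimum not met.
Weighted total:
  Presentations 50 × 0.18 = 9
  Peer review 95 × 0.16 = 15.2
  Homework 86 × 0.13 = 11.18
  Portfolio 37 × 0.16 = 5.92
  Participation 43 × 0.23 = 9.89
  Term paper 96 × 0.14 = 13.44
Sum = 64.63
Bonus assignment: 64.63 + 5 = 69.63
Because the Portfolio minimum was not met, the result is F.

F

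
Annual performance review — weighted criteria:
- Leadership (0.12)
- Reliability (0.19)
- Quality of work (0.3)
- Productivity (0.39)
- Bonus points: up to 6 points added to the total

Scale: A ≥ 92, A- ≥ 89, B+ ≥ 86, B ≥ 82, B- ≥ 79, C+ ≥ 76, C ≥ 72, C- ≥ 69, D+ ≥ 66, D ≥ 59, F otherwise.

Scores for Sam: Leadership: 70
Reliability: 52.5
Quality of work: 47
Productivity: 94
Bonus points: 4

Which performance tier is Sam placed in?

Weighted total:
  Leadership 70 × 0.12 = 8.4
  Reliability 52.5 × 0.19 = 9.975
  Quality of work 47 × 0.3 = 14.1
  Productivity 94 × 0.39 = 36.66
Sum = 69.135
Bonus points: 69.135 + 4 = 73.135
73.135 is ≥ 72 and < 76 → C

C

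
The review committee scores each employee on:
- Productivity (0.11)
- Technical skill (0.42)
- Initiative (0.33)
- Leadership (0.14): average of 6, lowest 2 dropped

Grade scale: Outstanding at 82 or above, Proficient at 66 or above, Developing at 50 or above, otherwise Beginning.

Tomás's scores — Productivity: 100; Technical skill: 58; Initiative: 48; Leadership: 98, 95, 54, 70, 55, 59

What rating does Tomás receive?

Leadership: drop 54, 55 → average of remaining 4 = 322/4 = 80.5
Weighted total:
  Productivity 100 × 0.11 = 11
  Technical skill 58 × 0.42 = 24.36
  Initiative 48 × 0.33 = 15.84
  Leadership 80.5 × 0.14 = 11.27
Sum = 62.47
62.47 is ≥ 50 and < 66 → Developing

Developing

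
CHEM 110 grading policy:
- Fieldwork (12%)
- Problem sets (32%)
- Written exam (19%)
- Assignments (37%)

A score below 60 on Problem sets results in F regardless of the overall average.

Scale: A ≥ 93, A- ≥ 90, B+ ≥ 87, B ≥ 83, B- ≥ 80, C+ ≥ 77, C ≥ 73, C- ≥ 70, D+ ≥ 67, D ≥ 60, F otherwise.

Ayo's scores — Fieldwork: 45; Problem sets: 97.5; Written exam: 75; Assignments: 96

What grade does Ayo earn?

B

Problem sets score 97.5 ≥ 60: minimum met.
Weighted total:
  Fieldwork 45 × 0.12 = 5.4
  Problem sets 97.5 × 0.32 = 31.2
  Written exam 75 × 0.19 = 14.25
  Assignments 96 × 0.37 = 35.52
Sum = 86.37
86.37 is ≥ 83 and < 87 → B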